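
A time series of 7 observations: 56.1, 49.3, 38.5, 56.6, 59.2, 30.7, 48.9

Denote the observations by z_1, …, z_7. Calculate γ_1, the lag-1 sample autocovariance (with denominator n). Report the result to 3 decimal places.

-27.724

Mean z̄ = (56.1 + 49.3 + 38.5 + 56.6 + 59.2 + 30.7 + 48.9)/7 = 48.4714
Σ_{t=1}^{6}(z_t−z̄)(z_{t+1}−z̄) = -194.0651
γ_1 = -194.0651 / 7 = -27.724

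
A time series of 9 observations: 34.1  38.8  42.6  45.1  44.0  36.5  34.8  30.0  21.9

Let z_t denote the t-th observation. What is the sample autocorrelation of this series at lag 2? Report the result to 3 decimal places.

0.148

Mean z̄ = (34.1 + 38.8 + 42.6 + 45.1 + 44.0 + 36.5 + 34.8 + 30.0 + 21.9)/9 = 36.4222
Σ(z_t−z̄)(z_{t+2}−z̄) = (-14.3462) + (20.6338) + (46.8138) + (0.6749) + (-12.2928) + (-0.4995) + (23.5583) = 64.5423
Denominator Σ(z_t−z̄)² = 436.7156
r_2 = 64.5423 / 436.7156 = 0.148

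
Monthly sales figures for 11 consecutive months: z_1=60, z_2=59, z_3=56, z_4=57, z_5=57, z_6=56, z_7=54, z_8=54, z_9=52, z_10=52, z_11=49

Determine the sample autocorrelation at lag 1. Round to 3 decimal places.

Mean z̄ = (60 + 59 + 56 + 57 + 57 + 56 + 54 + 54 + 52 + 52 + 49)/11 = 55.0909
Numerator Σ_{t=1}^{10}(z_t−z̄)(z_{t+1}−z̄) = 61.8099
Denominator Σ(z_t−z̄)² = 106.9091
r_1 = 61.8099 / 106.9091 = 0.578

0.578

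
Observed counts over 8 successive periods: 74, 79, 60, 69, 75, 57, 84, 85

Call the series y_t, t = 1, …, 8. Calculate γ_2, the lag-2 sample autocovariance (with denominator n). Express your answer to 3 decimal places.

-21.613

Mean ȳ = (74 + 79 + 60 + 69 + 75 + 57 + 84 + 85)/8 = 72.8750
Σ_{t=1}^{6}(y_t−ȳ)(y_{t+2}−ȳ) = -172.9063
γ_2 = -172.9063 / 8 = -21.613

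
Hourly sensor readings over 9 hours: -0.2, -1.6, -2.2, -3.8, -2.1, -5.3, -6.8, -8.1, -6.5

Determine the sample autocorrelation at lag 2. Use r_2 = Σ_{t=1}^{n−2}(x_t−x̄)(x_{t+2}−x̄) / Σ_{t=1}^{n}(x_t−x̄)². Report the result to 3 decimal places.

0.293

Mean x̄ = (-0.2 − 1.6 − 2.2 − 3.8 − 2.1 − 5.3 − 6.8 − 8.1 − 6.5)/9 = -4.0667
Σ(x_t−x̄)(x_{t+2}−x̄) = (7.2178) + (0.6578) + (3.6711) + (-0.3289) + (-5.3756) + (4.9744) + (6.6511) = 17.4678
Denominator Σ(x_t−x̄)² = 59.6400
r_2 = 17.4678 / 59.6400 = 0.293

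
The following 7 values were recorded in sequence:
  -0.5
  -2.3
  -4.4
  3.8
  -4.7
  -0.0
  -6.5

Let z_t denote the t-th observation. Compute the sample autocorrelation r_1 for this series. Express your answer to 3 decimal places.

Mean z̄ = (-0.5 − 2.3 − 4.4 + 3.8 − 4.7 − 0.0 − 6.5)/7 = -2.0857
Deviations from mean: 1.5857, -0.2143, -2.3143, 5.8857, -2.6143, 2.0857, -4.4143
Σ(z_t−z̄)(z_{t+1}−z̄) = (-0.3398) + (0.4959) + (-13.6212) + (-15.3869) + (-5.4527) + (-9.2069) = -43.5116
Denominator Σ(z_t−z̄)² = 73.2286
r_1 = -43.5116 / 73.2286 = -0.594

-0.594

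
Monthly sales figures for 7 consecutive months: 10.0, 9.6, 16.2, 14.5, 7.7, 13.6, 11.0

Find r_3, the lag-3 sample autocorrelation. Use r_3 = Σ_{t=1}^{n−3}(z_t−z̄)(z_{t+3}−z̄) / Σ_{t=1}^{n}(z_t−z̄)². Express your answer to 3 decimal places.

0.179

Mean z̄ = (10.0 + 9.6 + 16.2 + 14.5 + 7.7 + 13.6 + 11.0)/7 = 11.8000
Deviations from mean: -1.8000, -2.2000, 4.4000, 2.7000, -4.1000, 1.8000, -0.8000
Σ(z_t−z̄)(z_{t+3}−z̄) = (-4.8600) + (9.0200) + (7.9200) + (-2.1600) = 9.9200
Denominator Σ(z_t−z̄)² = 55.4200
r_3 = 9.9200 / 55.4200 = 0.179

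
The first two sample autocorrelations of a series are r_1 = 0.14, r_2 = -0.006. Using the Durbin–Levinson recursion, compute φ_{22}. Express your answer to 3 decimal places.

-0.026

φ_{22} = (r_2 − r_1²) / (1 − r_1²)
r_1² = (0.14)² = 0.0196
Numerator = -0.006 − 0.0196 = -0.0256; denominator = 1 − 0.0196 = 0.9804
φ_{22} = -0.0256 / 0.9804 = -0.026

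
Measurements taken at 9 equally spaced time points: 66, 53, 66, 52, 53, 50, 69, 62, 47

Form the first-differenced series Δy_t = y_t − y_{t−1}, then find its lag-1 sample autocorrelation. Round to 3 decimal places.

-0.386

First differences Δy: -13, 13, -14, 1, -3, 19, -7, -15
Mean of differences = -2.3750
Numerator Σ(Δy_t−Δȳ)(Δy_{t+1}−Δȳ) = -437.2656
Denominator Σ(Δy_t−Δȳ)² = 1133.8750
r_1(Δy) = -437.2656 / 1133.8750 = -0.386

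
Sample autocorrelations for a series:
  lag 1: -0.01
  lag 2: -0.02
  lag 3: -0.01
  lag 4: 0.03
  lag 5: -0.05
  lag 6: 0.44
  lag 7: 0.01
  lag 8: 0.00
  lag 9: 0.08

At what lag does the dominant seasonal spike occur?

6

The largest autocorrelation is r_6 = 0.44; the remaining lags stay at or below 0.08.
The dominant spike at lag 6 indicates a seasonal period of 6.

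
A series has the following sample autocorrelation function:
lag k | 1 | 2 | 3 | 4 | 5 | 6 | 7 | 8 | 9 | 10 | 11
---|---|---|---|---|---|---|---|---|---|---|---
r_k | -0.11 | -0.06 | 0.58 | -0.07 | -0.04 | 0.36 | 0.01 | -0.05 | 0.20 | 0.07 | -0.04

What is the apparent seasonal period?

3

The largest autocorrelation is r_3 = 0.58, with weaker echoes at lags 6 (0.36) and 9 (0.20); the remaining lags stay at or below 0.07.
The dominant spike at lag 3 indicates a seasonal period of 3.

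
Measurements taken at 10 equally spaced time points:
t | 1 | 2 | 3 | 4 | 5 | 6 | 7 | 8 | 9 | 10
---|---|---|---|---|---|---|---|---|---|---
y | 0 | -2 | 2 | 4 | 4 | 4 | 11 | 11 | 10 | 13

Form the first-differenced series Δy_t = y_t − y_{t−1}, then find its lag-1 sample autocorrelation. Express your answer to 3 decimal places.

-0.349

First differences Δy: -2, 4, 2, 0, 0, 7, 0, -1, 3
Mean of differences = 1.4444
Numerator Σ(Δy_t−Δȳ)(Δy_{t+1}−Δȳ) = -22.4198
Denominator Σ(Δy_t−Δȳ)² = 64.2222
r_1(Δy) = -22.4198 / 64.2222 = -0.349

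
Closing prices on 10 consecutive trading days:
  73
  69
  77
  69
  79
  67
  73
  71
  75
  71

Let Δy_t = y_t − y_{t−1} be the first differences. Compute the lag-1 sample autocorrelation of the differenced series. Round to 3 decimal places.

-0.876

First differences Δy: -4, 8, -8, 10, -12, 6, -2, 4, -4
Mean of differences = -0.2222
Numerator Σ(Δy_t−Δȳ)(Δy_{t+1}−Δȳ) = -402.7160
Denominator Σ(Δy_t−Δȳ)² = 459.5556
r_1(Δy) = -402.7160 / 459.5556 = -0.876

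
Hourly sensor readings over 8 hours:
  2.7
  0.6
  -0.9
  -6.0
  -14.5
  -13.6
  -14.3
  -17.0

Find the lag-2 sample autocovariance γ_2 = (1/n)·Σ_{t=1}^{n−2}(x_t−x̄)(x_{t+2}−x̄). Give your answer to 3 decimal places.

15.939

Mean x̄ = (2.7 + 0.6 − 0.9 − 6.0 − 14.5 − 13.6 − 14.3 − 17.0)/8 = -7.8750
Σ_{t=1}^{6}(x_t−x̄)(x_{t+2}−x̄) = 127.5138
γ_2 = 127.5138 / 8 = 15.939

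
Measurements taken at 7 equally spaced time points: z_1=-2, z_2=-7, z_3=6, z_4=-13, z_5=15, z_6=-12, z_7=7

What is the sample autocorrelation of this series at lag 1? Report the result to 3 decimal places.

Mean z̄ = (-2 − 7 + 6 − 13 + 15 − 12 + 7)/7 = -0.8571
Σ(z_t−z̄)(z_{t+1}−z̄) = (7.0204) + (-42.1224) + (-83.2653) + (-192.5510) + (-176.6939) + (-87.5510) = -575.1633
Denominator Σ(z_t−z̄)² = 670.8571
r_1 = -575.1633 / 670.8571 = -0.857

-0.857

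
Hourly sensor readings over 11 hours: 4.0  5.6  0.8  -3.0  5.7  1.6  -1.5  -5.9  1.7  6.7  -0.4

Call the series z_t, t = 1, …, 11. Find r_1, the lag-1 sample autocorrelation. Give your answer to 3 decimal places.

0.022

Mean z̄ = (4.0 + 5.6 + 0.8 − 3.0 + 5.7 + 1.6 − 1.5 − 5.9 + 1.7 + 6.7 − 0.4)/11 = 1.3909
Numerator Σ_{t=1}^{10}(z_t−z̄)(z_{t+1}−z̄) = 3.4217
Denominator Σ(z_t−z̄)² = 155.7691
r_1 = 3.4217 / 155.7691 = 0.022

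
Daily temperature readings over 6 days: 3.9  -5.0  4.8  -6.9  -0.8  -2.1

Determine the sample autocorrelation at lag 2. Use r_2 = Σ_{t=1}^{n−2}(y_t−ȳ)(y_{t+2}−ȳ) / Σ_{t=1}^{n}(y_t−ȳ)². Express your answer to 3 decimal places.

Mean ȳ = (3.9 − 5.0 + 4.8 − 6.9 − 0.8 − 2.1)/6 = -1.0167
Deviations from mean: 4.9167, -3.9833, 5.8167, -5.8833, 0.2167, -1.0833
Numerator Σ_{t=1}^{4}(y_t−ȳ)(y_{t+2}−ȳ) = 59.6678
Denominator Σ(y_t−ȳ)² = 109.7083
r_2 = 59.6678 / 109.7083 = 0.544

0.544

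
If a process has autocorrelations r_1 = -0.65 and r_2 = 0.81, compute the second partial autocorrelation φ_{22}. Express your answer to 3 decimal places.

0.671

φ_{22} = (r_2 − r_1²) / (1 − r_1²)
r_1² = (-0.65)² = 0.4225
Numerator = 0.81 − 0.4225 = 0.3875; denominator = 1 − 0.4225 = 0.5775
φ_{22} = 0.3875 / 0.5775 = 0.671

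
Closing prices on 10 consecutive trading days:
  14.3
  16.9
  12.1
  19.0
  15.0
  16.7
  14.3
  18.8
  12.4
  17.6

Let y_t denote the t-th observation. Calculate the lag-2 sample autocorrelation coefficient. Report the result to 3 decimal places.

0.536

Mean ȳ = (14.3 + 16.9 + 12.1 + 19.0 + 15.0 + 16.7 + 14.3 + 18.8 + 12.4 + 17.6)/10 = 15.7100
Numerator Σ_{t=1}^{8}(y_t−ȳ)(y_{t+2}−ȳ) = 29.3928
Denominator Σ(y_t−ȳ)² = 54.8090
r_2 = 29.3928 / 54.8090 = 0.536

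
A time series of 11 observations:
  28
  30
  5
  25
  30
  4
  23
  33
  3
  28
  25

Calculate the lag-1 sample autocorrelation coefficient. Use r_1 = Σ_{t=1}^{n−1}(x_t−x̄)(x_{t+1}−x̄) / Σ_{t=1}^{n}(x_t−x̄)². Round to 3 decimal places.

Mean x̄ = (28 + 30 + 5 + 25 + 30 + 4 + 23 + 33 + 3 + 28 + 25)/11 = 21.2727
Numerator Σ_{t=1}^{10}(x_t−x̄)(x_{t+1}−x̄) = -583.8926
Denominator Σ(x_t−x̄)² = 1308.1818
r_1 = -583.8926 / 1308.1818 = -0.446

-0.446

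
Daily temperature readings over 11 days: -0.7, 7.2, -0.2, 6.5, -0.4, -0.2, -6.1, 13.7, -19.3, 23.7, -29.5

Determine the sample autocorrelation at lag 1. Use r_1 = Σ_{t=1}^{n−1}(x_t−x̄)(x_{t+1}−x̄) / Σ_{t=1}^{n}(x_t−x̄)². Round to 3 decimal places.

-0.708

Mean x̄ = (-0.7 + 7.2 − 0.2 + 6.5 − 0.4 − 0.2 − 6.1 + 13.7 − 19.3 + 23.7 − 29.5)/11 = -0.4818
Numerator Σ_{t=1}^{10}(x_t−x̄)(x_{t+1}−x̄) = -1501.8549
Denominator Σ(x_t−x̄)² = 2121.5964
r_1 = -1501.8549 / 2121.5964 = -0.708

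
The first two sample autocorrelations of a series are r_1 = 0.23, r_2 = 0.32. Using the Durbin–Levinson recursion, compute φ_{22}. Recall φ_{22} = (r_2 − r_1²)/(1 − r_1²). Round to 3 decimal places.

φ_{22} = (r_2 − r_1²) / (1 − r_1²)
r_1² = (0.23)² = 0.0529
Numerator = 0.32 − 0.0529 = 0.2671; denominator = 1 − 0.0529 = 0.9471
φ_{22} = 0.2671 / 0.9471 = 0.282

0.282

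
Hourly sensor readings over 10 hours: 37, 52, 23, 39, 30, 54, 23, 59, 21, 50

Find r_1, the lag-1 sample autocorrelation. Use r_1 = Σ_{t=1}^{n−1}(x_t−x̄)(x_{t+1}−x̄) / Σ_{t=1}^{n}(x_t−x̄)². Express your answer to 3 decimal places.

-0.811

Mean x̄ = (37 + 52 + 23 + 39 + 30 + 54 + 23 + 59 + 21 + 50)/10 = 38.8000
Numerator Σ_{t=1}^{9}(x_t−x̄)(x_{t+1}−x̄) = -1489.2400
Denominator Σ(x_t−x̄)² = 1835.6000
r_1 = -1489.2400 / 1835.6000 = -0.811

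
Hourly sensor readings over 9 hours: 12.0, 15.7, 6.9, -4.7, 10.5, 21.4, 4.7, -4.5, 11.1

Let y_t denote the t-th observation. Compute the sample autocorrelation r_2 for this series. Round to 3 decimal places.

-0.768

Mean ȳ = (12.0 + 15.7 + 6.9 − 4.7 + 10.5 + 21.4 + 4.7 − 4.5 + 11.1)/9 = 8.1222
Numerator Σ_{t=1}^{7}(y_t−ȳ)(y_{t+2}−ȳ) = -460.9832
Denominator Σ(y_t−ȳ)² = 600.2156
r_2 = -460.9832 / 600.2156 = -0.768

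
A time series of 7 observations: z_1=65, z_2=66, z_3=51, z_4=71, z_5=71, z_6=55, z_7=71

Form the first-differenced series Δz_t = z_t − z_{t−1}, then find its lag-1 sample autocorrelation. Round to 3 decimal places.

First differences Δz: 1, -15, 20, 0, -16, 16
Mean of differences = 1.0000
Numerator Σ(Δz_t−Δz̄)(Δz_{t+1}−Δz̄) = -561.0000
Denominator Σ(Δz_t−Δz̄)² = 1132.0000
r_1(Δz) = -561.0000 / 1132.0000 = -0.496

-0.496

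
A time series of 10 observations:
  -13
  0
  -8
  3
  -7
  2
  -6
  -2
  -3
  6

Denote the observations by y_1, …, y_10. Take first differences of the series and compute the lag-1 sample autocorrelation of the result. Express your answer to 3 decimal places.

First differences Δy: 13, -8, 11, -10, 9, -8, 4, -1, 9
Mean of differences = 2.1111
Numerator Σ(Δy_t−Δȳ)(Δy_{t+1}−Δȳ) = -507.1235
Denominator Σ(Δy_t−Δȳ)² = 656.8889
r_1(Δy) = -507.1235 / 656.8889 = -0.772

-0.772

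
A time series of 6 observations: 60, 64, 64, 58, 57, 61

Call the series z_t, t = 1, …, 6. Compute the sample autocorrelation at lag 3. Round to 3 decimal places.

-0.215

Mean z̄ = (60 + 64 + 64 + 58 + 57 + 61)/6 = 60.6667
Deviations from mean: -0.6667, 3.3333, 3.3333, -2.6667, -3.6667, 0.3333
Σ(z_t−z̄)(z_{t+3}−z̄) = (1.7778) + (-12.2222) + (1.1111) = -9.3333
Denominator Σ(z_t−z̄)² = 43.3333
r_3 = -9.3333 / 43.3333 = -0.215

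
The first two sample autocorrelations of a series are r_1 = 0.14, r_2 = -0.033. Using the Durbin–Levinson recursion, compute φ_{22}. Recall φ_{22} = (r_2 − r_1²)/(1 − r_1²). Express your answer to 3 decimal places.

-0.054

φ_{22} = (r_2 − r_1²) / (1 − r_1²)
r_1² = (0.14)² = 0.0196
Numerator = -0.033 − 0.0196 = -0.0526; denominator = 1 − 0.0196 = 0.9804
φ_{22} = -0.0526 / 0.9804 = -0.054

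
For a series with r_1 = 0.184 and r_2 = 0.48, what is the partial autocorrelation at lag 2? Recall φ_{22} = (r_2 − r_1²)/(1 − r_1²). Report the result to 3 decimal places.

φ_{22} = (r_2 − r_1²) / (1 − r_1²)
r_1² = (0.184)² = 0.033856
Numerator = 0.48 − 0.0339 = 0.4461; denominator = 1 − 0.0339 = 0.9661
φ_{22} = 0.4461 / 0.9661 = 0.462

0.462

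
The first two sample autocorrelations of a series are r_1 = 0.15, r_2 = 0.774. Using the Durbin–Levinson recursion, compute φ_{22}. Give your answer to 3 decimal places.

0.769

φ_{22} = (r_2 − r_1²) / (1 − r_1²)
r_1² = (0.15)² = 0.0225
Numerator = 0.774 − 0.0225 = 0.7515; denominator = 1 − 0.0225 = 0.9775
φ_{22} = 0.7515 / 0.9775 = 0.769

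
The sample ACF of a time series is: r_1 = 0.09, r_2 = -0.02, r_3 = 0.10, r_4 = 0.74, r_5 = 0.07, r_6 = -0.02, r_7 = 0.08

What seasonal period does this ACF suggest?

The largest autocorrelation is r_4 = 0.74; the remaining lags stay at or below 0.10.
The dominant spike at lag 4 indicates a seasonal period of 4.

4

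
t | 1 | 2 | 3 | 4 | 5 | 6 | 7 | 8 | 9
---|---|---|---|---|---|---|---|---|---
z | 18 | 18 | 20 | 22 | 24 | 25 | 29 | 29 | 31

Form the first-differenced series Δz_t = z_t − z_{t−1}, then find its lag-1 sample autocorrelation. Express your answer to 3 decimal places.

First differences Δz: 0, 2, 2, 2, 1, 4, 0, 2
Mean of differences = 1.6250
Numerator Σ(Δz_t−Δz̄)(Δz_{t+1}−Δz̄) = -6.5156
Denominator Σ(Δz_t−Δz̄)² = 11.8750
r_1(Δz) = -6.5156 / 11.8750 = -0.549

-0.549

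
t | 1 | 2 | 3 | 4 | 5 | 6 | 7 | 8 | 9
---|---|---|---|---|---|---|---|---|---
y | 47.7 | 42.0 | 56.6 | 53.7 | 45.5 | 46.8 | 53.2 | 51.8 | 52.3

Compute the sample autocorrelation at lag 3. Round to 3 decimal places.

0.015

Mean ȳ = (47.7 + 42.0 + 56.6 + 53.7 + 45.5 + 46.8 + 53.2 + 51.8 + 52.3)/9 = 49.9556
Numerator Σ_{t=1}^{6}(y_t−ȳ)(y_{t+3}−ȳ) = 2.5663
Denominator Σ(y_t−ȳ)² = 175.7822
r_3 = 2.5663 / 175.7822 = 0.015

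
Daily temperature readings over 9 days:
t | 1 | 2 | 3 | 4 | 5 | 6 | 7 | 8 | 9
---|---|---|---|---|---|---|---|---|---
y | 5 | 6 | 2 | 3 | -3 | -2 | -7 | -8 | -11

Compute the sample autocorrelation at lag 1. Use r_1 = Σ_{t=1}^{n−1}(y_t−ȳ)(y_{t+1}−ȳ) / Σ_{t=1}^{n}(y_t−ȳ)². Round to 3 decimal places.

0.626

Mean ȳ = (5 + 6 + 2 + 3 − 3 − 2 − 7 − 8 − 11)/9 = -1.6667
Numerator Σ_{t=1}^{8}(y_t−ȳ)(y_{t+1}−ȳ) = 185.2222
Denominator Σ(y_t−ȳ)² = 296.0000
r_1 = 185.2222 / 296.0000 = 0.626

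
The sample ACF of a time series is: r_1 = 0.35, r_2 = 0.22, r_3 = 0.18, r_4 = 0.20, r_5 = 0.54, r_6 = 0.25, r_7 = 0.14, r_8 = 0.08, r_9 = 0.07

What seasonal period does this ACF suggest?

The largest autocorrelation is r_5 = 0.54; the remaining lags stay at or below 0.35. The elevated value at lag 1 (0.35), dropping to 0.22 at lag 2, reflects decaying short-term dependence rather than seasonality.
The dominant spike at lag 5 indicates a seasonal period of 5.

5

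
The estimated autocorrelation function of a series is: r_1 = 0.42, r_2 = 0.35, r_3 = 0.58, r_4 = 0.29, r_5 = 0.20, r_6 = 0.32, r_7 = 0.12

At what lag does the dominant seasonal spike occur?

3

The largest autocorrelation is r_3 = 0.58; the remaining lags stay at or below 0.42. The elevated value at lag 1 (0.42), dropping to 0.35 at lag 2, reflects decaying short-term dependence rather than seasonality.
The dominant spike at lag 3 indicates a seasonal period of 3.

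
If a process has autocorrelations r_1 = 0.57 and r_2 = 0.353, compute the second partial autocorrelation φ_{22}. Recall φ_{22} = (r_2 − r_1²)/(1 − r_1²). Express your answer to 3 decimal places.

φ_{22} = (r_2 − r_1²) / (1 − r_1²)
r_1² = (0.57)² = 0.3249
Numerator = 0.353 − 0.3249 = 0.0281; denominator = 1 − 0.3249 = 0.6751
φ_{22} = 0.0281 / 0.6751 = 0.042

0.042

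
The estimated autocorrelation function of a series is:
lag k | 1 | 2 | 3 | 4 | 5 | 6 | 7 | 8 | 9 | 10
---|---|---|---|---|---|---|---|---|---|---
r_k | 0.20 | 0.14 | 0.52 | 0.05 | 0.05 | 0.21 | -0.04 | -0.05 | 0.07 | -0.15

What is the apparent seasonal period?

The largest autocorrelation is r_3 = 0.52, with a weaker echo at lag 6 (0.21); the remaining lags stay at or below 0.20. The elevated value at lag 1 (0.20), dropping to 0.14 at lag 2, reflects decaying short-term dependence rather than seasonality.
The dominant spike at lag 3 indicates a seasonal period of 3.

3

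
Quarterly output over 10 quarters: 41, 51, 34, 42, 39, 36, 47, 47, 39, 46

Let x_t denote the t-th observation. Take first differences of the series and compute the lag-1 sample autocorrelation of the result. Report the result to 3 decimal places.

-0.575

First differences Δx: 10, -17, 8, -3, -3, 11, 0, -8, 7
Mean of differences = 0.5556
Numerator Σ(Δx_t−Δx̄)(Δx_{t+1}−Δx̄) = -403.6420
Denominator Σ(Δx_t−Δx̄)² = 702.2222
r_1(Δx) = -403.6420 / 702.2222 = -0.575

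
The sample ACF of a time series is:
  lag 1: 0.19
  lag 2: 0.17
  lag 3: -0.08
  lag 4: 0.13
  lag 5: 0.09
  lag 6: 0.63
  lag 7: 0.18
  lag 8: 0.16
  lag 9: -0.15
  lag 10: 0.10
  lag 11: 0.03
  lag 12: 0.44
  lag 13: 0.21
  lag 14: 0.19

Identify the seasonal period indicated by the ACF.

The largest autocorrelation is r_6 = 0.63, with a weaker echo at lag 12 (0.44); the remaining lags stay at or below 0.21.
The dominant spike at lag 6 indicates a seasonal period of 6.

6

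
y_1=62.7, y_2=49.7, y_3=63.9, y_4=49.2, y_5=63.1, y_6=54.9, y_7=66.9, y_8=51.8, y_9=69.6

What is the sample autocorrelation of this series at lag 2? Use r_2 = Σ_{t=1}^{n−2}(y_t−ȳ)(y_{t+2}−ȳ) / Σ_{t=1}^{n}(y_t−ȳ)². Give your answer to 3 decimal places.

Mean ȳ = (62.7 + 49.7 + 63.9 + 49.2 + 63.1 + 54.9 + 66.9 + 51.8 + 69.6)/9 = 59.0889
Numerator Σ_{t=1}^{7}(y_t−ȳ)(y_{t+2}−ȳ) = 314.9075
Denominator Σ(y_t−ȳ)² = 480.3889
r_2 = 314.9075 / 480.3889 = 0.656

0.656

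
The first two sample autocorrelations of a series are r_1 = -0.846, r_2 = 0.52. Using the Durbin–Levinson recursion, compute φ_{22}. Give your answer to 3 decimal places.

φ_{22} = (r_2 − r_1²) / (1 − r_1²)
r_1² = (-0.846)² = 0.715716
Numerator = 0.52 − 0.7157 = -0.1957; denominator = 1 − 0.7157 = 0.2843
φ_{22} = -0.1957 / 0.2843 = -0.688

-0.688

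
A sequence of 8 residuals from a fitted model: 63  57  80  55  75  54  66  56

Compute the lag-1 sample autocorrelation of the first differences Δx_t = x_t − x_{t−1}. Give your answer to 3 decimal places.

First differences Δx: -6, 23, -25, 20, -21, 12, -10
Mean of differences = -1.0000
Numerator Σ(Δx_t−Δx̄)(Δx_{t+1}−Δx̄) = -1997.0000
Denominator Σ(Δx_t−Δx̄)² = 2268.0000
r_1(Δx) = -1997.0000 / 2268.0000 = -0.881

-0.881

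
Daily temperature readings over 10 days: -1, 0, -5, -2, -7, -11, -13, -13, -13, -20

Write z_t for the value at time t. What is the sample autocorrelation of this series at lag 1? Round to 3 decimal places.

0.587

Mean z̄ = (-1 + 0 − 5 − 2 − 7 − 11 − 13 − 13 − 13 − 20)/10 = -8.5000
Numerator Σ_{t=1}^{9}(z_t−z̄)(z_{t+1}−z̄) = 225.7500
Denominator Σ(z_t−z̄)² = 384.5000
r_1 = 225.7500 / 384.5000 = 0.587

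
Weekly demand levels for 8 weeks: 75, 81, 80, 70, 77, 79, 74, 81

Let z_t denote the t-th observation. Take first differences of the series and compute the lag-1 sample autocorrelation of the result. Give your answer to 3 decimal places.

-0.354

First differences Δz: 6, -1, -10, 7, 2, -5, 7
Mean of differences = 0.8571
Numerator Σ(Δz_t−Δz̄)(Δz_{t+1}−Δz̄) = -91.7347
Denominator Σ(Δz_t−Δz̄)² = 258.8571
r_1(Δz) = -91.7347 / 258.8571 = -0.354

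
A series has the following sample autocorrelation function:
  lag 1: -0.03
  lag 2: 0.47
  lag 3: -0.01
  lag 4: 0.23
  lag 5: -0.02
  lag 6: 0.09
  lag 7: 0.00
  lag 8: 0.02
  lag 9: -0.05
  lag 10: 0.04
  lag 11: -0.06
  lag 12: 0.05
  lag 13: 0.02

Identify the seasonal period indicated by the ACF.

The largest autocorrelation is r_2 = 0.47, with a weaker echo at lag 4 (0.23); the remaining lags stay at or below 0.09.
The dominant spike at lag 2 indicates a seasonal period of 2.

2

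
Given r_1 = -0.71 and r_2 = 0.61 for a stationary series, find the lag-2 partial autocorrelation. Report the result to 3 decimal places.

0.214

φ_{22} = (r_2 − r_1²) / (1 − r_1²)
r_1² = (-0.71)² = 0.5041
Numerator = 0.61 − 0.5041 = 0.1059; denominator = 1 − 0.5041 = 0.4959
φ_{22} = 0.1059 / 0.4959 = 0.214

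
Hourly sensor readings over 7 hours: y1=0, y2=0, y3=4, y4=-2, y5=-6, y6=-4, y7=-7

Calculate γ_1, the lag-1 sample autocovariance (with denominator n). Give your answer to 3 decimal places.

4.895

Mean ȳ = (0 + 0 + 4 − 2 − 6 − 4 − 7)/7 = -2.1429
Σ_{t=1}^{6}(y_t−ȳ)(y_{t+1}−ȳ) = 34.2653
γ_1 = 34.2653 / 7 = 4.895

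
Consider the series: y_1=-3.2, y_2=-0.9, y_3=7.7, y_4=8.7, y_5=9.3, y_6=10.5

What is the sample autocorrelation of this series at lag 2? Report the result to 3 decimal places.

-0.085

Mean ȳ = (-3.2 − 0.9 + 7.7 + 8.7 + 9.3 + 10.5)/6 = 5.3500
Σ(y_t−ȳ)(y_{t+2}−ȳ) = (-20.0925) + (-20.9375) + (9.2825) + (17.2525) = -14.4950
Denominator Σ(y_t−ȳ)² = 171.0350
r_2 = -14.4950 / 171.0350 = -0.085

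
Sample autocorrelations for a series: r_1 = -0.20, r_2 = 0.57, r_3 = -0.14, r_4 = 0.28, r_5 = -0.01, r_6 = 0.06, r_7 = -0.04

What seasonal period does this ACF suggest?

The largest autocorrelation is r_2 = 0.57, with a weaker echo at lag 4 (0.28); the remaining lags stay at or below 0.06.
The dominant spike at lag 2 indicates a seasonal period of 2.

2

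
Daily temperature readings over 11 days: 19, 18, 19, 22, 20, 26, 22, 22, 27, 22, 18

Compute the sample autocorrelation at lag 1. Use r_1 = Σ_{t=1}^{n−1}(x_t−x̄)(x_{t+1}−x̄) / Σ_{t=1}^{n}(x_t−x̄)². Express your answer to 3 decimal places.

0.172

Mean x̄ = (19 + 18 + 19 + 22 + 20 + 26 + 22 + 22 + 27 + 22 + 18)/11 = 21.3636
Numerator Σ_{t=1}^{10}(x_t−x̄)(x_{t+1}−x̄) = 15.5950
Denominator Σ(x_t−x̄)² = 90.5455
r_1 = 15.5950 / 90.5455 = 0.172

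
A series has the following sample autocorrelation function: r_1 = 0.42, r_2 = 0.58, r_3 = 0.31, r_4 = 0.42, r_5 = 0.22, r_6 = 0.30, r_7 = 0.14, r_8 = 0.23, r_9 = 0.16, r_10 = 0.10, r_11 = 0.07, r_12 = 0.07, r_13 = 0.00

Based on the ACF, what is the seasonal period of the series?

2

The largest autocorrelation is r_2 = 0.58; the remaining lags stay at or below 0.42.
The dominant spike at lag 2 indicates a seasonal period of 2.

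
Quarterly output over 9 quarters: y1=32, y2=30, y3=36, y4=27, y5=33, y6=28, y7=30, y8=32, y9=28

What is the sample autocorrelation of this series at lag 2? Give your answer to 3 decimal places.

0.431

Mean ȳ = (32 + 30 + 36 + 27 + 33 + 28 + 30 + 32 + 28)/9 = 30.6667
Numerator Σ_{t=1}^{7}(y_t−ȳ)(y_{t+2}−ȳ) = 28.4444
Denominator Σ(y_t−ȳ)² = 66.0000
r_2 = 28.4444 / 66.0000 = 0.431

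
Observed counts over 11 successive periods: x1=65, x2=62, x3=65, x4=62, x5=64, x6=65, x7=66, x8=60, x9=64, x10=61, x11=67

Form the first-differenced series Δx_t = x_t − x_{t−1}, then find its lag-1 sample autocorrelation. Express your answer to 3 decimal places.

-0.624

First differences Δx: -3, 3, -3, 2, 1, 1, -6, 4, -3, 6
Mean of differences = 0.2000
Numerator Σ(Δx_t−Δx̄)(Δx_{t+1}−Δx̄) = -80.8400
Denominator Σ(Δx_t−Δx̄)² = 129.6000
r_1(Δx) = -80.8400 / 129.6000 = -0.624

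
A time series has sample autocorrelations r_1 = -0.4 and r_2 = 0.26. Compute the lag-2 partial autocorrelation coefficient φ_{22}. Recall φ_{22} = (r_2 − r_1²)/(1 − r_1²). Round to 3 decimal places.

φ_{22} = (r_2 − r_1²) / (1 − r_1²)
r_1² = (-0.4)² = 0.16
Numerator = 0.26 − 0.1600 = 0.1000; denominator = 1 − 0.1600 = 0.8400
φ_{22} = 0.1000 / 0.8400 = 0.119

0.119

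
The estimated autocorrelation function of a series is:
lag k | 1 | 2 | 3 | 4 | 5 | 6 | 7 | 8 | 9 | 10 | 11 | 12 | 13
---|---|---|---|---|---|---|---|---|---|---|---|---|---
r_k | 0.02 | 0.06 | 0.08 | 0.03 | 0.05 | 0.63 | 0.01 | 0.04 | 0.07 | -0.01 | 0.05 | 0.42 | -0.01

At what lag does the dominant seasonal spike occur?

6

The largest autocorrelation is r_6 = 0.63, with a weaker echo at lag 12 (0.42); the remaining lags stay at or below 0.08.
The dominant spike at lag 6 indicates a seasonal period of 6.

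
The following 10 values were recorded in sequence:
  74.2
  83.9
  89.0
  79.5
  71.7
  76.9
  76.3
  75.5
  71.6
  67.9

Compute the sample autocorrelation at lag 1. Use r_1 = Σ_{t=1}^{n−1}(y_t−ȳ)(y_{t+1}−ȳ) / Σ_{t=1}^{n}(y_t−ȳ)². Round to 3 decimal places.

Mean ȳ = (74.2 + 83.9 + 89.0 + 79.5 + 71.7 + 76.9 + 76.3 + 75.5 + 71.6 + 67.9)/10 = 76.6500
Numerator Σ_{t=1}^{9}(y_t−ȳ)(y_{t+1}−ȳ) = 141.9375
Denominator Σ(y_t−ȳ)² = 347.2850
r_1 = 141.9375 / 347.2850 = 0.409

0.409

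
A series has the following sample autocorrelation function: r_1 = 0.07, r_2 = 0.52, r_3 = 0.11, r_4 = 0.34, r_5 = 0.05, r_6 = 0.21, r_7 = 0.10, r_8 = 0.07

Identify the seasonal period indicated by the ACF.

2

The largest autocorrelation is r_2 = 0.52, with weaker echoes at lags 4 (0.34) and 6 (0.21); the remaining lags stay at or below 0.11.
The dominant spike at lag 2 indicates a seasonal period of 2.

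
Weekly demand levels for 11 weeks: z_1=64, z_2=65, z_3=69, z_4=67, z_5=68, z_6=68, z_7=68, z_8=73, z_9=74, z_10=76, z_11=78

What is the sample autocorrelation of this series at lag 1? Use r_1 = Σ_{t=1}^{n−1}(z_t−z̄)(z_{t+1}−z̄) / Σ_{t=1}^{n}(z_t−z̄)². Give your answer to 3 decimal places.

Mean z̄ = (64 + 65 + 69 + 67 + 68 + 68 + 68 + 73 + 74 + 76 + 78)/11 = 70.0000
Numerator Σ_{t=1}^{10}(z_t−z̄)(z_{t+1}−z̄) = 130.0000
Denominator Σ(z_t−z̄)² = 208.0000
r_1 = 130.0000 / 208.0000 = 0.625

0.625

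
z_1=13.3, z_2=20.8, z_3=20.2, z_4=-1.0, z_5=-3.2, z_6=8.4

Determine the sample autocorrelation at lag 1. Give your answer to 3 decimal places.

Mean z̄ = (13.3 + 20.8 + 20.2 − 1.0 − 3.2 + 8.4)/6 = 9.7500
Σ(z_t−z̄)(z_{t+1}−z̄) = (39.2275) + (115.4725) + (-112.3375) + (139.2125) + (17.4825) = 199.0575
Denominator Σ(z_t−z̄)² = 528.9950
r_1 = 199.0575 / 528.9950 = 0.376

0.376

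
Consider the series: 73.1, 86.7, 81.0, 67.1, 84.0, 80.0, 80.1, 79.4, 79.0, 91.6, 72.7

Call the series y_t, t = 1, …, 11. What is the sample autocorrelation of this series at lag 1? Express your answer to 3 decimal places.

-0.423

Mean ȳ = (73.1 + 86.7 + 81.0 + 67.1 + 84.0 + 80.0 + 80.1 + 79.4 + 79.0 + 91.6 + 72.7)/11 = 79.5182
Numerator Σ_{t=1}^{10}(y_t−ȳ)(y_{t+1}−ȳ) = -195.7140
Denominator Σ(y_t−ȳ)² = 462.5764
r_1 = -195.7140 / 462.5764 = -0.423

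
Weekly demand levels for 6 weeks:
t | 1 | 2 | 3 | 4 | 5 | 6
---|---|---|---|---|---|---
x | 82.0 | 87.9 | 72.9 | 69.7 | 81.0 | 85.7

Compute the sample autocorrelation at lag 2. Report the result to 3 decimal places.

Mean x̄ = (82.0 + 87.9 + 72.9 + 69.7 + 81.0 + 85.7)/6 = 79.8667
Deviations from mean: 2.1333, 8.0333, -6.9667, -10.1667, 1.1333, 5.8333
Σ(x_t−x̄)(x_{t+2}−x̄) = (-14.8622) + (-81.6722) + (-7.8956) + (-59.3056) = -163.7356
Denominator Σ(x_t−x̄)² = 256.2933
r_2 = -163.7356 / 256.2933 = -0.639

-0.639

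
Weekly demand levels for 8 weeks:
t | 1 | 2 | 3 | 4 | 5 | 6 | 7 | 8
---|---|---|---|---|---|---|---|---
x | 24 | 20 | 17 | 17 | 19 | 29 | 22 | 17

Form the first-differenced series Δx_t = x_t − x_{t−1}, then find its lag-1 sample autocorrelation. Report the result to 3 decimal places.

-0.010

First differences Δx: -4, -3, 0, 2, 10, -7, -5
Mean of differences = -1.0000
Numerator Σ(Δx_t−Δx̄)(Δx_{t+1}−Δx̄) = -2.0000
Denominator Σ(Δx_t−Δx̄)² = 196.0000
r_1(Δx) = -2.0000 / 196.0000 = -0.010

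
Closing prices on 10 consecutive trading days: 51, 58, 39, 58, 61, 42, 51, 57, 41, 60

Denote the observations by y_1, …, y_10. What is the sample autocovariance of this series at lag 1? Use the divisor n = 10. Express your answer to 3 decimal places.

Mean ȳ = (51 + 58 + 39 + 58 + 61 + 42 + 51 + 57 + 41 + 60)/10 = 51.8000
Σ_{t=1}^{9}(y_t−ȳ)(y_{t+1}−ȳ) = -337.8400
γ_1 = -337.8400 / 10 = -33.784

-33.784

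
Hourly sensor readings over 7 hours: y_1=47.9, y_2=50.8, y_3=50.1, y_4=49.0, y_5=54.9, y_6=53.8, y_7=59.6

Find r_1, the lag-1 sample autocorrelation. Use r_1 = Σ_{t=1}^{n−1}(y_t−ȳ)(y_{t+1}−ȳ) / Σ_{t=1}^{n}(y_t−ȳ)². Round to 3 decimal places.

0.235

Mean ȳ = (47.9 + 50.8 + 50.1 + 49.0 + 54.9 + 53.8 + 59.6)/7 = 52.3000
Numerator Σ_{t=1}^{6}(y_t−ȳ)(y_{t+1}−ȳ) = 23.4300
Denominator Σ(y_t−ȳ)² = 99.6400
r_1 = 23.4300 / 99.6400 = 0.235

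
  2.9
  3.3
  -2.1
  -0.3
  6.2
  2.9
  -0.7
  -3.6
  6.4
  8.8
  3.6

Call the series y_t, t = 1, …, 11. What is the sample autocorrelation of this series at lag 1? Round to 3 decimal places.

Mean ȳ = (2.9 + 3.3 − 2.1 − 0.3 + 6.2 + 2.9 − 0.7 − 3.6 + 6.4 + 8.8 + 3.6)/11 = 2.4909
Numerator Σ_{t=1}^{10}(y_t−ȳ)(y_{t+1}−ȳ) = 26.5754
Denominator Σ(y_t−ȳ)² = 147.2091
r_1 = 26.5754 / 147.2091 = 0.181

0.181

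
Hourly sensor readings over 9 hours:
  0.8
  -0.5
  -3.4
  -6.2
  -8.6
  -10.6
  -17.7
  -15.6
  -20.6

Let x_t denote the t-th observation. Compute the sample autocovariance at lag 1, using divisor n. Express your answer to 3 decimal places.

Mean x̄ = (0.8 − 0.5 − 3.4 − 6.2 − 8.6 − 10.6 − 17.7 − 15.6 − 20.6)/9 = -9.1556
Σ_{t=1}^{8}(x_t−x̄)(x_{t+1}−x̄) = 294.9980
γ_1 = 294.9980 / 9 = 32.778

32.778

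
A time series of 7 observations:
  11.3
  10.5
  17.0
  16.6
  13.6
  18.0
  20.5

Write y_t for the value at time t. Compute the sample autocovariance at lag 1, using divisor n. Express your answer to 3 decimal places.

2.933

Mean ȳ = (11.3 + 10.5 + 17.0 + 16.6 + 13.6 + 18.0 + 20.5)/7 = 15.3571
Σ_{t=1}^{6}(y_t−ȳ)(y_{t+1}−ȳ) = 20.5324
γ_1 = 20.5324 / 7 = 2.933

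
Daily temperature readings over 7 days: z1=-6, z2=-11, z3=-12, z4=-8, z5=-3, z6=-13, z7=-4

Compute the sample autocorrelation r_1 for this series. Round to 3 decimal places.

-0.422

Mean z̄ = (-6 − 11 − 12 − 8 − 3 − 13 − 4)/7 = -8.1429
Deviations from mean: 2.1429, -2.8571, -3.8571, 0.1429, 5.1429, -4.8571, 4.1429
Σ(z_t−z̄)(z_{t+1}−z̄) = (-6.1224) + (11.0204) + (-0.5510) + (0.7347) + (-24.9796) + (-20.1224) = -40.0204
Denominator Σ(z_t−z̄)² = 94.8571
r_1 = -40.0204 / 94.8571 = -0.422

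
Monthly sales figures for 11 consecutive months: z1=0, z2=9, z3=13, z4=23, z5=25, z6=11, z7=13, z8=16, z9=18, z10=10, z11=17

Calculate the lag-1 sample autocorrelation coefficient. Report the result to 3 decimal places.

Mean z̄ = (0 + 9 + 13 + 23 + 25 + 11 + 13 + 16 + 18 + 10 + 17)/11 = 14.0909
Numerator Σ_{t=1}^{10}(z_t−z̄)(z_{t+1}−z̄) = 111.9008
Denominator Σ(z_t−z̄)² = 478.9091
r_1 = 111.9008 / 478.9091 = 0.234

0.234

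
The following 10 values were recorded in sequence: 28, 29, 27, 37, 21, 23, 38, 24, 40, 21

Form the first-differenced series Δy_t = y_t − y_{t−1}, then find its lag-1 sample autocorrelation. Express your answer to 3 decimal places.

First differences Δy: 1, -2, 10, -16, 2, 15, -14, 16, -19
Mean of differences = -0.7778
Numerator Σ(Δy_t−Δȳ)(Δy_{t+1}−Δȳ) = -914.0494
Denominator Σ(Δy_t−Δȳ)² = 1397.5556
r_1(Δy) = -914.0494 / 1397.5556 = -0.654

-0.654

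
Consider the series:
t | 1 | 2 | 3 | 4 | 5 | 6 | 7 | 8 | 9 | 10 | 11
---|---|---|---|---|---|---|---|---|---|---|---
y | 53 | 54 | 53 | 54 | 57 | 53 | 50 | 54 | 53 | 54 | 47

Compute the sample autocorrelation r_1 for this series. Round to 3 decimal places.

Mean ȳ = (53 + 54 + 53 + 54 + 57 + 53 + 50 + 54 + 53 + 54 + 47)/11 = 52.9091
Numerator Σ_{t=1}^{10}(y_t−ȳ)(y_{t+1}−ȳ) = -4.5537
Denominator Σ(y_t−ȳ)² = 64.9091
r_1 = -4.5537 / 64.9091 = -0.070

-0.070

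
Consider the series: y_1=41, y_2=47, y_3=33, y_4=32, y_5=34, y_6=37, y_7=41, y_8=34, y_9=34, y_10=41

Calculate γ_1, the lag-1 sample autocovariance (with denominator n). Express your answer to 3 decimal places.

2.144

Mean ȳ = (41 + 47 + 33 + 32 + 34 + 37 + 41 + 34 + 34 + 41)/10 = 37.4000
Σ_{t=1}^{9}(y_t−ȳ)(y_{t+1}−ȳ) = 21.4400
γ_1 = 21.4400 / 10 = 2.144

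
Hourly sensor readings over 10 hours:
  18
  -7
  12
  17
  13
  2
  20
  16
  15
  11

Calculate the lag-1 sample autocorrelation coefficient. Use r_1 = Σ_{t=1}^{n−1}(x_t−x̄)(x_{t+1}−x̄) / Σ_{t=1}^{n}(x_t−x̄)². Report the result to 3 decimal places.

Mean x̄ = (18 − 7 + 12 + 17 + 13 + 2 + 20 + 16 + 15 + 11)/10 = 11.7000
Numerator Σ_{t=1}^{9}(x_t−x̄)(x_{t+1}−x̄) = -160.4900
Denominator Σ(x_t−x̄)² = 612.1000
r_1 = -160.4900 / 612.1000 = -0.262

-0.262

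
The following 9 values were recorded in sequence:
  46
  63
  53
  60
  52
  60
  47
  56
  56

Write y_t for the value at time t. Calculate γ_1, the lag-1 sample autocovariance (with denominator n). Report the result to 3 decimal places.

-19.302

Mean ȳ = (46 + 63 + 53 + 60 + 52 + 60 + 47 + 56 + 56)/9 = 54.7778
Σ_{t=1}^{8}(y_t−ȳ)(y_{t+1}−ȳ) = -173.7160
γ_1 = -173.7160 / 9 = -19.302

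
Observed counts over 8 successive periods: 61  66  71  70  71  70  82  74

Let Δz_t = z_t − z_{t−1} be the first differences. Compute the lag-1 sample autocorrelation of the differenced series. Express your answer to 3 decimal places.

-0.520

First differences Δz: 5, 5, -1, 1, -1, 12, -8
Mean of differences = 1.8571
Numerator Σ(Δz_t−Δz̄)(Δz_{t+1}−Δz̄) = -123.1633
Denominator Σ(Δz_t−Δz̄)² = 236.8571
r_1(Δz) = -123.1633 / 236.8571 = -0.520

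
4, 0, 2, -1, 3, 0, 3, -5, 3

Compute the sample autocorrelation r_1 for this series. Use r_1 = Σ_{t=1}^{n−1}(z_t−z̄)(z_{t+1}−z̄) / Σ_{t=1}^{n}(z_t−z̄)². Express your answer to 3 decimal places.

Mean z̄ = (4 + 0 + 2 − 1 + 3 + 0 + 3 − 5 + 3)/9 = 1.0000
Numerator Σ_{t=1}^{8}(z_t−z̄)(z_{t+1}−z̄) = -38.0000
Denominator Σ(z_t−z̄)² = 64.0000
r_1 = -38.0000 / 64.0000 = -0.594

-0.594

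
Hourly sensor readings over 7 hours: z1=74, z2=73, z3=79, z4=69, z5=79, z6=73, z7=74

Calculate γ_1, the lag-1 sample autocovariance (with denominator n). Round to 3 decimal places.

-8.781

Mean z̄ = (74 + 73 + 79 + 69 + 79 + 73 + 74)/7 = 74.4286
Deviations: -0.4286, -1.4286, 4.5714, -5.4286, 4.5714, -1.4286, -0.4286
Σ_{t=1}^{6}(z_t−z̄)(z_{t+1}−z̄) = -61.4694
γ_1 = -61.4694 / 7 = -8.781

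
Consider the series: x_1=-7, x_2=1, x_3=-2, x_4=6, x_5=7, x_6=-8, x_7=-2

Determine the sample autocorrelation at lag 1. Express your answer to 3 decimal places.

Mean x̄ = (-7 + 1 − 2 + 6 + 7 − 8 − 2)/7 = -0.7143
Deviations from mean: -6.2857, 1.7143, -1.2857, 6.7143, 7.7143, -7.2857, -1.2857
Σ(x_t−x̄)(x_{t+1}−x̄) = (-10.7755) + (-2.2041) + (-8.6327) + (51.7959) + (-56.2041) + (9.3673) = -16.6531
Denominator Σ(x_t−x̄)² = 203.4286
r_1 = -16.6531 / 203.4286 = -0.082

-0.082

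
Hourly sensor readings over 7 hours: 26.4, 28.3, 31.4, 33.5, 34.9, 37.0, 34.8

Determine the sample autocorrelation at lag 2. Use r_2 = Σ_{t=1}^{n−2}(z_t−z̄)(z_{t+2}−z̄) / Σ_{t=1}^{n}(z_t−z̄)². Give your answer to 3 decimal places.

0.116

Mean z̄ = (26.4 + 28.3 + 31.4 + 33.5 + 34.9 + 37.0 + 34.8)/7 = 32.3286
Deviations from mean: -5.9286, -4.0286, -0.9286, 1.1714, 2.5714, 4.6714, 2.4714
Numerator Σ_{t=1}^{5}(z_t−z̄)(z_{t+2}−z̄) = 10.2255
Denominator Σ(z_t−z̄)² = 88.1543
r_2 = 10.2255 / 88.1543 = 0.116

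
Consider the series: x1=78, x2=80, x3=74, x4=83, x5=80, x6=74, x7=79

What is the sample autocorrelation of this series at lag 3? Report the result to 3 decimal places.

Mean x̄ = (78 + 80 + 74 + 83 + 80 + 74 + 79)/7 = 78.2857
Deviations from mean: -0.2857, 1.7143, -4.2857, 4.7143, 1.7143, -4.2857, 0.7143
Numerator Σ_{t=1}^{4}(x_t−x̄)(x_{t+3}−x̄) = 23.3265
Denominator Σ(x_t−x̄)² = 65.4286
r_3 = 23.3265 / 65.4286 = 0.357

0.357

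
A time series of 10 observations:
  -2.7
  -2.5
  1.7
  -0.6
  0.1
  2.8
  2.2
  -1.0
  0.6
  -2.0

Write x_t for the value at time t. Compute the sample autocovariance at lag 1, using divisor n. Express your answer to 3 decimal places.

0.430

Mean x̄ = (-2.7 − 2.5 + 1.7 − 0.6 + 0.1 + 2.8 + 2.2 − 1.0 + 0.6 − 2.0)/10 = -0.1400
Σ_{t=1}^{9}(x_t−x̄)(x_{t+1}−x̄) = 4.3024
γ_1 = 4.3024 / 10 = 0.430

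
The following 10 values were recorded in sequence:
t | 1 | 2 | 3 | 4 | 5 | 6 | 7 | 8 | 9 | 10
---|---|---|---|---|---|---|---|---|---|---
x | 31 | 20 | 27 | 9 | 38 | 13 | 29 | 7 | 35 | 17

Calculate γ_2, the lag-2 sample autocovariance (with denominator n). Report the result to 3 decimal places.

68.568

Mean x̄ = (31 + 20 + 27 + 9 + 38 + 13 + 29 + 7 + 35 + 17)/10 = 22.6000
Σ_{t=1}^{8}(x_t−x̄)(x_{t+2}−x̄) = 685.6800
γ_2 = 685.6800 / 10 = 68.568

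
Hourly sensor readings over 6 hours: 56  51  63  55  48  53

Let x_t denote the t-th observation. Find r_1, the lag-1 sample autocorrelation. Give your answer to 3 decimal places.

Mean x̄ = (56 + 51 + 63 + 55 + 48 + 53)/6 = 54.3333
Σ(x_t−x̄)(x_{t+1}−x̄) = (-5.5556) + (-28.8889) + (5.7778) + (-4.2222) + (8.4444) = -24.4444
Denominator Σ(x_t−x̄)² = 131.3333
r_1 = -24.4444 / 131.3333 = -0.186

-0.186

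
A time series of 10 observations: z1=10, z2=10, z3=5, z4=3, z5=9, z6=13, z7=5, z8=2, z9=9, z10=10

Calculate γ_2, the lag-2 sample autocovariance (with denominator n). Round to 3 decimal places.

-9.672

Mean z̄ = (10 + 10 + 5 + 3 + 9 + 13 + 5 + 2 + 9 + 10)/10 = 7.6000
Σ_{t=1}^{8}(z_t−z̄)(z_{t+2}−z̄) = -96.7200
γ_2 = -96.7200 / 10 = -9.672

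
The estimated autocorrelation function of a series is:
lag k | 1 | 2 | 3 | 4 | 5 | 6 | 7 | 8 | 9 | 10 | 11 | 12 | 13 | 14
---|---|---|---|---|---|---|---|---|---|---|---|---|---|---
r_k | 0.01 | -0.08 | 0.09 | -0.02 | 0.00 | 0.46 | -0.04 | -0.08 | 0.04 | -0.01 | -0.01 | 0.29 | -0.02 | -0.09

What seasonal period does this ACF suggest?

6

The largest autocorrelation is r_6 = 0.46, with a weaker echo at lag 12 (0.29); the remaining lags stay at or below 0.09.
The dominant spike at lag 6 indicates a seasonal period of 6.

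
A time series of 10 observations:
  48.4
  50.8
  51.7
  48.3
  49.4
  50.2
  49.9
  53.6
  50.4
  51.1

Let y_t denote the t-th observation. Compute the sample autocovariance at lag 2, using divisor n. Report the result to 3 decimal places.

-0.221

Mean ȳ = (48.4 + 50.8 + 51.7 + 48.3 + 49.4 + 50.2 + 49.9 + 53.6 + 50.4 + 51.1)/10 = 50.3800
Σ_{t=1}^{8}(y_t−ȳ)(y_{t+2}−ȳ) = -2.2068
γ_2 = -2.2068 / 10 = -0.221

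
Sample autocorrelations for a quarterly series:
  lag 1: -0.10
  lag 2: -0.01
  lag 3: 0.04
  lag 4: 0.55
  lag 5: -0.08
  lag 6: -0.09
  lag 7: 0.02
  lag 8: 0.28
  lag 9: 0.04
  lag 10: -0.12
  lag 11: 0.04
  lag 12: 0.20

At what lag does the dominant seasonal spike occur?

The largest autocorrelation is r_4 = 0.55, with weaker echoes at lags 8 (0.28) and 12 (0.20); the remaining lags stay at or below 0.04.
The dominant spike at lag 4 indicates a seasonal period of 4.

4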